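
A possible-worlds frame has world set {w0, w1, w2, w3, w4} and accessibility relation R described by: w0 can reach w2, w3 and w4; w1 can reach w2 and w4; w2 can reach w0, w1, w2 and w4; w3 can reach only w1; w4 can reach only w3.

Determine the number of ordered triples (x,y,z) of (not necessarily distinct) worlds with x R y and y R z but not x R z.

11

Enumerating: (w0,w2,w0), (w0,w2,w1), (w0,w3,w1), (w1,w2,w0), (w1,w2,w1), (w1,w4,w3), (w2,w0,w3), (w2,w4,w3), (w3,w1,w2), (w3,w1,w4), (w4,w3,w1).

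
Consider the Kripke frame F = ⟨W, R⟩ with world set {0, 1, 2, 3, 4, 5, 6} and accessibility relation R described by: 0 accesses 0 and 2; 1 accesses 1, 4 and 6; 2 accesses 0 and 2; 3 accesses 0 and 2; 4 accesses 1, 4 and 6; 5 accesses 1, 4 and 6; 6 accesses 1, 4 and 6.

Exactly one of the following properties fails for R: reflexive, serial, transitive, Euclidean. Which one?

reflexive

Reflexive: no — 3 is not related to itself.
Serial: yes — every world has a successor (e.g. 0 R 0).
Transitive: yes — every two-step R-path is closed by a direct edge.
Euclidean: yes — any two successors of a common world are R-related.
Only reflexive fails.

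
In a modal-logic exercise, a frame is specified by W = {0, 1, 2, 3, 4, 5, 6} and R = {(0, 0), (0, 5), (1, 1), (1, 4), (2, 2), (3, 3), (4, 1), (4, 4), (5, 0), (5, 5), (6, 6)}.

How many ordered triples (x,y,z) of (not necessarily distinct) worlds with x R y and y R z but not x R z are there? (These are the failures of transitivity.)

0

R is transitive; there are no such tuples.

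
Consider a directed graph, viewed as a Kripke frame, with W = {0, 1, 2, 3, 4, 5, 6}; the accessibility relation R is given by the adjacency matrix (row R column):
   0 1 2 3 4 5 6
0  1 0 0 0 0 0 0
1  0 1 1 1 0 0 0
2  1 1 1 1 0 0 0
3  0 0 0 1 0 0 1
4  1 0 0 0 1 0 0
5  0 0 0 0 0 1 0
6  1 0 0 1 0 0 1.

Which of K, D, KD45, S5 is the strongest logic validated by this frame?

D

Serial (axiom D): yes — every world has a successor (e.g. 0 R 0).
Euclidean (axiom 5): no — 1 R 3 and 1 R 2, but not 3 R 2.
Transitive (axiom 4): no — 1 R 2 and 2 R 0, but not 1 R 0.
Reflexive (axiom T): yes — every world is R-related to itself.
So F validates K, D; KD45 would additionally require R to be Euclidean and transitive. The strongest is D.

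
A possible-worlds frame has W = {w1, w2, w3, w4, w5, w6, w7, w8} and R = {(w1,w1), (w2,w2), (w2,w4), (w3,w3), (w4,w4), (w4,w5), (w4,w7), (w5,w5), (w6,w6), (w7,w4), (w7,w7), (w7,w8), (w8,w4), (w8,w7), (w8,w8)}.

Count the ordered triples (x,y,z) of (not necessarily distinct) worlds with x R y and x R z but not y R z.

Enumerating: (w2,w4,w2), (w4,w5,w4), (w4,w5,w7), (w4,w7,w5), (w7,w4,w8), (w8,w4,w8).

6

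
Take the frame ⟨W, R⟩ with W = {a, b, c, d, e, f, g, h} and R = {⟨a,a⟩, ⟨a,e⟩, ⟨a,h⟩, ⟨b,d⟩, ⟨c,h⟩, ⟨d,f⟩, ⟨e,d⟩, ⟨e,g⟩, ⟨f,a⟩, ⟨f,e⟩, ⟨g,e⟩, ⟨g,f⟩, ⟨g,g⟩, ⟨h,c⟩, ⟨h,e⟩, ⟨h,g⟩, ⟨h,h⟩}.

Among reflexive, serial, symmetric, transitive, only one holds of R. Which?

Reflexive: no — b is not related to itself.
Serial: yes — every world has a successor (e.g. a R a).
Symmetric: no — a R e but not e R a.
Transitive: no — a R e and e R d, but not a R d.
Only serial holds.

serial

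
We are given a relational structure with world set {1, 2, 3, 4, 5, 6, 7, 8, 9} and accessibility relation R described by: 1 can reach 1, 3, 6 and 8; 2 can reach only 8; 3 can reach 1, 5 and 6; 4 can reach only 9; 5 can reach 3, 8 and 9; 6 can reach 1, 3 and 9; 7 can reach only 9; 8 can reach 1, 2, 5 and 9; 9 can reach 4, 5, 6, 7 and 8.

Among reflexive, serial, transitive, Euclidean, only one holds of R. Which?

serial

Reflexive: no — 2 is not related to itself.
Serial: yes — every world has a successor (e.g. 1 R 1).
Transitive: no — 1 R 3 and 3 R 5, but not 1 R 5.
Euclidean: no — 1 R 3 and 1 R 8, but not 3 R 8.
Only serial holds.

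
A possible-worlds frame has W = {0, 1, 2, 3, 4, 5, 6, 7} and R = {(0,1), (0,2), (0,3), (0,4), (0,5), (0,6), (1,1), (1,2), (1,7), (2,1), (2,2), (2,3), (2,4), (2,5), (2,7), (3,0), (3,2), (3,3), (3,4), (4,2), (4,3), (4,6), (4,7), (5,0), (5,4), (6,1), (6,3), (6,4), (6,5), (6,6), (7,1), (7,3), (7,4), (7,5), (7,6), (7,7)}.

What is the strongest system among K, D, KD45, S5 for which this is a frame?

Serial (axiom D): yes — every world has a successor (e.g. 0 R 1).
Euclidean (axiom 5): no — 0 R 1 and 0 R 3, but not 1 R 3.
Transitive (axiom 4): no — 0 R 1 and 1 R 7, but not 0 R 7.
Reflexive (axiom T): no — 0 is not related to itself.
So F validates K, D; KD45 would additionally require R to be Euclidean and transitive. The strongest is D.

D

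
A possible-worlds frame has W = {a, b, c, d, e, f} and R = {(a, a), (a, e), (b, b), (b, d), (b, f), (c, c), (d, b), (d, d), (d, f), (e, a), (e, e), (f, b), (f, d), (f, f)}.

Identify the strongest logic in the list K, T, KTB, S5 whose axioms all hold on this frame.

Reflexive (axiom T): yes — every world is R-related to itself.
Symmetric (axiom B): yes — every pair in R has its reverse in R.
Euclidean (axiom 5): yes — any two successors of a common world are R-related.
So F validates K, T, KTB, S5. The strongest is S5.

S5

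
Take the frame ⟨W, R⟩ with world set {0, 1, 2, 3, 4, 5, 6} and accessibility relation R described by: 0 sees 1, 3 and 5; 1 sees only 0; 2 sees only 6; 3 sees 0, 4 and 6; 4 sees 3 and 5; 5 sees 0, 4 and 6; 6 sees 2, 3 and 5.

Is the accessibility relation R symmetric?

Symmetric: yes — every pair in R has its reverse in R.

Yes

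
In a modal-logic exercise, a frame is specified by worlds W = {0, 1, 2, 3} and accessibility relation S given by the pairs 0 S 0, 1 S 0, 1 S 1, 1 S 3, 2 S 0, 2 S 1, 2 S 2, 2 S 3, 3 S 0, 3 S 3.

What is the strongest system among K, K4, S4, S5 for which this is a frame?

S4

Transitive (axiom 4): yes — every two-step S-path is closed by a direct edge.
Reflexive (axiom T): yes — every world is S-related to itself.
Euclidean (axiom 5): no — 1 S 0 and 1 S 3, but not 0 S 3.
So F validates K, K4, S4; S5 would additionally require S to be Euclidean. The strongest is S4.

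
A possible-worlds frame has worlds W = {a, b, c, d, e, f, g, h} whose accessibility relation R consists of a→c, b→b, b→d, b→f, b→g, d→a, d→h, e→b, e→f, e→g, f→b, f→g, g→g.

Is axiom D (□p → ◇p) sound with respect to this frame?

The schema D characterises exactly the serial frames.
Serial: no — c has no R-successor.

No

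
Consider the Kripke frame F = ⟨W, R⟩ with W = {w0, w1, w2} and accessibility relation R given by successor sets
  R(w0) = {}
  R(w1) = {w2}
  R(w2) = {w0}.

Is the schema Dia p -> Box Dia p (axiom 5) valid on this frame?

By correspondence theory, 5 is valid on a frame iff R is Euclidean.
Euclidean: no — w1 R w2 and w1 R w2, but not w2 R w2.

No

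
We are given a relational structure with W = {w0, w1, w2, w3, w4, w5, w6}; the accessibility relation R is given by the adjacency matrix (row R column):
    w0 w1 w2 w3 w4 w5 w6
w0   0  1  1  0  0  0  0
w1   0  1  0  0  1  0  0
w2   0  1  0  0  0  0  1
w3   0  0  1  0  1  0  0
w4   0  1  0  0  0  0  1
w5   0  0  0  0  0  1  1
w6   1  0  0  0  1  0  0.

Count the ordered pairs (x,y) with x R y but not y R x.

Enumerating: (w0,w1), (w0,w2), (w2,w1), (w2,w6), (w3,w2), (w3,w4), (w5,w6), (w6,w0).

8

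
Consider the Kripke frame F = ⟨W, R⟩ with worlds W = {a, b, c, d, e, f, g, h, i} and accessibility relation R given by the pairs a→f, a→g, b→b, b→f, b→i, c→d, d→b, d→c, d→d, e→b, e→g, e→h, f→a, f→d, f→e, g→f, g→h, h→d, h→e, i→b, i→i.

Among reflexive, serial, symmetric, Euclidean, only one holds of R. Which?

serial

Reflexive: no — a is not related to itself.
Serial: yes — every world has a successor (e.g. a R f).
Symmetric: no — a R g but not g R a.
Euclidean: no — a R f and a R g, but not f R g.
Only serial holds.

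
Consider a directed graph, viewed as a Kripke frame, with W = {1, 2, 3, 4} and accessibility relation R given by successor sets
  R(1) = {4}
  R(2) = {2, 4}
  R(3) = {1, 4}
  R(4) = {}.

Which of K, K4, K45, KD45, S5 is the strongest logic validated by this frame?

K4

Transitive (axiom 4): yes — every two-step R-path is closed by a direct edge.
Euclidean (axiom 5): no — 3 R 4 and 3 R 1, but not 4 R 1.
Serial (axiom D): no — 4 has no R-successor.
Reflexive (axiom T): no — 1 is not related to itself.
So F validates K, K4; K45 would additionally require R to be Euclidean. The strongest is K4.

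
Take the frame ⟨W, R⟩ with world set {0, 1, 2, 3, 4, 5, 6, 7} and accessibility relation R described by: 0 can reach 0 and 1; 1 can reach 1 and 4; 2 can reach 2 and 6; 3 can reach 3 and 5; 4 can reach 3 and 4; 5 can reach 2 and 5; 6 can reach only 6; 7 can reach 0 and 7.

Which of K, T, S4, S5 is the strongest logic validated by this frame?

Reflexive (axiom T): yes — every world is R-related to itself.
Transitive (axiom 4): no — 0 R 1 and 1 R 4, but not 0 R 4.
Euclidean (axiom 5): no — 0 R 1 and 0 R 0, but not 1 R 0.
So F validates K, T; S4 would additionally require R to be transitive. The strongest is T.

T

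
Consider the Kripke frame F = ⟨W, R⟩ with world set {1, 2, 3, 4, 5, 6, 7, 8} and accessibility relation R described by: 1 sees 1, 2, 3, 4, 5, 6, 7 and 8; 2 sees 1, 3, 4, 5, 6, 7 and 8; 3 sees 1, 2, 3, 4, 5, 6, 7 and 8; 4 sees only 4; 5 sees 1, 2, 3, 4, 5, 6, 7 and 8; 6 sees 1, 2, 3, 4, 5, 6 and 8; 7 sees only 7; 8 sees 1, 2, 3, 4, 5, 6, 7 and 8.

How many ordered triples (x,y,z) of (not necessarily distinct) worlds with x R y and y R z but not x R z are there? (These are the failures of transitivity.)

Enumerating: (2,1,2), (2,3,2), (2,5,2), (2,6,2), (2,8,2), (6,1,7), (6,2,7), (6,3,7), (6,5,7), (6,8,7).

10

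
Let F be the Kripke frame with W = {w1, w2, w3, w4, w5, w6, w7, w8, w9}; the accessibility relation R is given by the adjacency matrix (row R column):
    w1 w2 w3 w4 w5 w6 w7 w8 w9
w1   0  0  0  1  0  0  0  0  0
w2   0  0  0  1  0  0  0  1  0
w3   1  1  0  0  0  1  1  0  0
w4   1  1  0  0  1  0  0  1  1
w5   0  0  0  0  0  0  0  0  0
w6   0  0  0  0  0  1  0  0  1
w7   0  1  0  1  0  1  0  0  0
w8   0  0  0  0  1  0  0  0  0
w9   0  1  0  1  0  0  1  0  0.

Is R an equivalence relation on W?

No

Reflexive: no — w1 is not related to itself.
Symmetric: no — w2 R w8 but not w8 R w2.
Transitive: no — w1 R w4 and w4 R w2, but not w1 R w2.
So R is not an equivalence relation.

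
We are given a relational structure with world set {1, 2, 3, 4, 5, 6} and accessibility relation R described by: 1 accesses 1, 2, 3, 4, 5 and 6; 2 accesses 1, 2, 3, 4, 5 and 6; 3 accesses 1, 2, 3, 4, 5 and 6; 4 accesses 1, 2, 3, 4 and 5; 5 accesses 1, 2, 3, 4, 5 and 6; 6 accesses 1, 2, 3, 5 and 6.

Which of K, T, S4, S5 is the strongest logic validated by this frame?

Reflexive (axiom T): yes — every world is R-related to itself.
Transitive (axiom 4): no — 4 R 1 and 1 R 6, but not 4 R 6.
Euclidean (axiom 5): no — 1 R 4 and 1 R 6, but not 4 R 6.
So F validates K, T; S4 would additionally require R to be transitive. The strongest is T.

T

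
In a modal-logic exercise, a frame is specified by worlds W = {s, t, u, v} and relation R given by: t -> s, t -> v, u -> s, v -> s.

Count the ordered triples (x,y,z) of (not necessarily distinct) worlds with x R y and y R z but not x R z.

0

R is transitive; there are no such tuples.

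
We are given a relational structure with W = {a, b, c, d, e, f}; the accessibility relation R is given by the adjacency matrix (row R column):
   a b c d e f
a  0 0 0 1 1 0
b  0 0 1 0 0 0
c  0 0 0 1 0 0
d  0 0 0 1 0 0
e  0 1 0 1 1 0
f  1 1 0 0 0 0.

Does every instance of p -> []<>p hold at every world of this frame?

No

The schema B characterises exactly the symmetric frames.
Symmetric: no — a R d but not d R a.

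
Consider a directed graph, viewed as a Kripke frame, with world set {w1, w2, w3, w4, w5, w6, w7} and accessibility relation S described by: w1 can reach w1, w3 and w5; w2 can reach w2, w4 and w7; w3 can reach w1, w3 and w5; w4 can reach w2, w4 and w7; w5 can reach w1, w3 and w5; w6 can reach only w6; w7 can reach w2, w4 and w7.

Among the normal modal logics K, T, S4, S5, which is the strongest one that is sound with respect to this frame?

S5

Reflexive (axiom T): yes — every world is S-related to itself.
Transitive (axiom 4): yes — every two-step S-path is closed by a direct edge.
Euclidean (axiom 5): yes — any two successors of a common world are S-related.
So F validates K, T, S4, S5. The strongest is S5.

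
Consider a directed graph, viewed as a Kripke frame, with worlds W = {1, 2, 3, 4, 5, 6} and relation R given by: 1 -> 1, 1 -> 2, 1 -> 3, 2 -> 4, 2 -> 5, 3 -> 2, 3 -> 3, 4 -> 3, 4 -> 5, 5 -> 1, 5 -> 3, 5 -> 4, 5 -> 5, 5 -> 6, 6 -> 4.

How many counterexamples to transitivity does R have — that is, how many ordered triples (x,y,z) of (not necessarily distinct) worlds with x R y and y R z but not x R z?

16

Enumerating: (1,2,4), (1,2,5), (2,4,3), (2,5,1), (2,5,3), (2,5,6), (3,2,4), (3,2,5), (4,3,2), (4,5,1), (4,5,4), (4,5,6), (5,1,2), (5,3,2), (6,4,3), (6,4,5).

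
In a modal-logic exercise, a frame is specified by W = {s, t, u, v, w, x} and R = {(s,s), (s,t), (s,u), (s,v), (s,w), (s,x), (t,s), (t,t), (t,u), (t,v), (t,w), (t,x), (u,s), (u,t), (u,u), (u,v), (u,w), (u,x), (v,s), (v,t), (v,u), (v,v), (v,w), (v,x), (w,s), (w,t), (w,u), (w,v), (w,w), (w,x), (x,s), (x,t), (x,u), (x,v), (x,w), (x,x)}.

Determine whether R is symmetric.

Symmetric: yes — every pair in R has its reverse in R.

Yes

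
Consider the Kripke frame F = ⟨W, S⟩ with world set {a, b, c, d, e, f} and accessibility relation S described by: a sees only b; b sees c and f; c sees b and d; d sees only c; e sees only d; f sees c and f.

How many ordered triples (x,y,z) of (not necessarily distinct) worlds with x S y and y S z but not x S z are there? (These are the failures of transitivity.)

Enumerating: (a,b,c), (a,b,f), (b,c,b), (b,c,d), (c,b,c), (c,b,f), (c,d,c), (d,c,b), (d,c,d), (e,d,c), (f,c,b), (f,c,d).

12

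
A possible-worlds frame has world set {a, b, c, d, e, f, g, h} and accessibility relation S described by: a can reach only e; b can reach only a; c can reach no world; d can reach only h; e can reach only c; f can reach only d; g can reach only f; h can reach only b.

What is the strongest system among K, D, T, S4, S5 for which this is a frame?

Serial (axiom D): no — c has no S-successor.
Reflexive (axiom T): no — a is not related to itself.
Transitive (axiom 4): no — a S e and e S c, but not a S c.
Euclidean (axiom 5): no — a S e and a S e, but not e S e.
So F validates K; D would additionally require S to be serial. The strongest is K.

K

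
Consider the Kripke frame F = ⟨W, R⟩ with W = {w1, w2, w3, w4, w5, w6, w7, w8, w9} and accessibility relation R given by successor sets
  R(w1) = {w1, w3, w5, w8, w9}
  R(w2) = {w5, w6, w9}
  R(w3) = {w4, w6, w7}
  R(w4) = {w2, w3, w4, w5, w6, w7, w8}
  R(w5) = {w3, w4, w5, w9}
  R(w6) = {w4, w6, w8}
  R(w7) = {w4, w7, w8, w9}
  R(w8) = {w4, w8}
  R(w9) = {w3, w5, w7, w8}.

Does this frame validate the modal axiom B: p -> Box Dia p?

Axiom B corresponds to the accessibility relation being symmetric.
Symmetric: no — w1 R w3 but not w3 R w1.

No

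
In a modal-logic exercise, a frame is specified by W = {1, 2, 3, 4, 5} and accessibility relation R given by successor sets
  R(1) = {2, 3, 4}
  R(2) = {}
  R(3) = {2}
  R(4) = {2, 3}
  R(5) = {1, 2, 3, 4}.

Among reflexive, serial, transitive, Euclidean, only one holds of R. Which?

transitive

Reflexive: no — 1 is not related to itself.
Serial: no — 2 has no R-successor.
Transitive: yes — every two-step R-path is closed by a direct edge.
Euclidean: no — 1 R 2 and 1 R 3, but not 2 R 3.
Only transitive holds.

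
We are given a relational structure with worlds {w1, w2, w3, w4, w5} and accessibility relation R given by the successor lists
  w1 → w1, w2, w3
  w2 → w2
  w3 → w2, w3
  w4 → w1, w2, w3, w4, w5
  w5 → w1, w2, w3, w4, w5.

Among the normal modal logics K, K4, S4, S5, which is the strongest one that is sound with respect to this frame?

S4

Transitive (axiom 4): yes — every two-step R-path is closed by a direct edge.
Reflexive (axiom T): yes — every world is R-related to itself.
Euclidean (axiom 5): no — w1 R w2 and w1 R w3, but not w2 R w3.
So F validates K, K4, S4; S5 would additionally require R to be Euclidean. The strongest is S4.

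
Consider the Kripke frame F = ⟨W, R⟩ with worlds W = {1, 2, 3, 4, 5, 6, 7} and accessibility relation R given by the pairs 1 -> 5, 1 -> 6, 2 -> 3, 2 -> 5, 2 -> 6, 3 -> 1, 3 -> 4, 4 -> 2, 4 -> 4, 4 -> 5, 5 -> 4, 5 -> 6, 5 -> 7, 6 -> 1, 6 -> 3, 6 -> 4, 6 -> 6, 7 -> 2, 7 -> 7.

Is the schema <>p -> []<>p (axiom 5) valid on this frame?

The schema 5 characterises exactly the Euclidean frames.
Euclidean: no — 1 R 6 and 1 R 5, but not 6 R 5.

No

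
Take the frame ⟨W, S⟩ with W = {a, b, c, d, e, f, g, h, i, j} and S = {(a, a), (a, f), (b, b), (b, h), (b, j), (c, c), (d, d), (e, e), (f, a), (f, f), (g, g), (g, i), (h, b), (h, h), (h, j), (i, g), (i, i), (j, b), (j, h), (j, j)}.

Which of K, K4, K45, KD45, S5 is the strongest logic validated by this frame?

S5

Transitive (axiom 4): yes — every two-step S-path is closed by a direct edge.
Euclidean (axiom 5): yes — any two successors of a common world are S-related.
Serial (axiom D): yes — every world has a successor (e.g. a S a).
Reflexive (axiom T): yes — every world is S-related to itself.
So F validates K, K4, K45, KD45, S5. The strongest is S5.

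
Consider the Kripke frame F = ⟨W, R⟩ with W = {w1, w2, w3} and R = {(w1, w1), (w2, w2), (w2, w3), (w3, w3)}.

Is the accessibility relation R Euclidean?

No

Euclidean: no — w2 R w3 and w2 R w2, but not w3 R w2.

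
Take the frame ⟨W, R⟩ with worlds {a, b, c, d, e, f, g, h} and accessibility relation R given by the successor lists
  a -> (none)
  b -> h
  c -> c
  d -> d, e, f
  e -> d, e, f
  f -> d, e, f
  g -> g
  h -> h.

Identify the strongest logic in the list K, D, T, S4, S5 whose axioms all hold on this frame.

Serial (axiom D): no — a has no R-successor.
Reflexive (axiom T): no — a is not related to itself.
Transitive (axiom 4): yes — every two-step R-path is closed by a direct edge.
Euclidean (axiom 5): yes — any two successors of a common world are R-related.
So F validates K; D would additionally require R to be serial. The strongest is K.

K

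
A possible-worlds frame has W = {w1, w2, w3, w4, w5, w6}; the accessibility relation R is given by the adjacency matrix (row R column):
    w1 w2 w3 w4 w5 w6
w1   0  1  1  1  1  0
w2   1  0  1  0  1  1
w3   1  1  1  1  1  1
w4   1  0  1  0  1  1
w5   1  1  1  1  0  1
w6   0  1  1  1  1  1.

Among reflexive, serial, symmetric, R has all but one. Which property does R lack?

reflexive

Reflexive: no — w1 is not related to itself.
Serial: yes — every world has a successor (e.g. w1 R w2).
Symmetric: yes — every pair in R has its reverse in R.
Only reflexive fails.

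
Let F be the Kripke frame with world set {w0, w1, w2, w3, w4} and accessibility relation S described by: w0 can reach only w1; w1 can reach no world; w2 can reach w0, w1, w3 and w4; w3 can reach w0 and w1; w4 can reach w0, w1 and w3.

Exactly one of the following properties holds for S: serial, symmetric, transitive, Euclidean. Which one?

transitive

Serial: no — w1 has no S-successor.
Symmetric: no — w0 S w1 but not w1 S w0.
Transitive: yes — every two-step S-path is closed by a direct edge.
Euclidean: no — w2 S w0 and w2 S w3, but not w0 S w3.
Only transitive holds.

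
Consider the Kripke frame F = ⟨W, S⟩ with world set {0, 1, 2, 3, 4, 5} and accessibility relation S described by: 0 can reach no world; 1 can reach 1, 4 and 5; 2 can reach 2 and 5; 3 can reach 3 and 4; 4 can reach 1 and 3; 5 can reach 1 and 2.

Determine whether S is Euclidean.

No

Euclidean: no — 1 S 4 and 1 S 5, but not 4 S 5.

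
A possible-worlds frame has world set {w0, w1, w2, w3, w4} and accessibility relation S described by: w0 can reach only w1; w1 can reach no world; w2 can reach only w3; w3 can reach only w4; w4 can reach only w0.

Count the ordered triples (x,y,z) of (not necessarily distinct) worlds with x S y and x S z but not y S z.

4

Enumerating: (w0,w1,w1), (w2,w3,w3), (w3,w4,w4), (w4,w0,w0).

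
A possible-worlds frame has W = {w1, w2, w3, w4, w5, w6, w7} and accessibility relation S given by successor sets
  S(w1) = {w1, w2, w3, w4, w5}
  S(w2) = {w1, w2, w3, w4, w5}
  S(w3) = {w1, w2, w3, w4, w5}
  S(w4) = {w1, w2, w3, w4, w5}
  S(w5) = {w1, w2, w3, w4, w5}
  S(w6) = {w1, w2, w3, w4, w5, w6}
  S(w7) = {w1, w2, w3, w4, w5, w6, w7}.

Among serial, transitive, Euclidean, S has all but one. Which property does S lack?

Euclidean

Serial: yes — every world has a successor (e.g. w1 S w1).
Transitive: yes — every two-step S-path is closed by a direct edge.
Euclidean: no — w7 S w1 and w7 S w6, but not w1 S w6.
Only Euclidean fails.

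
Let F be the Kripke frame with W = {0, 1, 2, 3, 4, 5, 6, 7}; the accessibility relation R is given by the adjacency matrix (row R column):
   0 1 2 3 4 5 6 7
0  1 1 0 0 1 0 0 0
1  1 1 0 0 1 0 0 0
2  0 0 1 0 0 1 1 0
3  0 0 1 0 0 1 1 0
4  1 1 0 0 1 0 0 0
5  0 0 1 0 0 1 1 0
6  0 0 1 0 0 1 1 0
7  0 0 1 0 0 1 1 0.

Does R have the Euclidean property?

Yes

Euclidean: yes — any two successors of a common world are R-related.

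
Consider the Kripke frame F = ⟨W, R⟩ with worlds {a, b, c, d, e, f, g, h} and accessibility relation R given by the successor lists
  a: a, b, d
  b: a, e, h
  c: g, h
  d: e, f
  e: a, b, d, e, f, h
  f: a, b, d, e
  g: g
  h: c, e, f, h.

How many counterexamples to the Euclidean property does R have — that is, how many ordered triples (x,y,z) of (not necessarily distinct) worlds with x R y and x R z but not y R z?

39

Enumerating: (a,b,b), (a,b,d), (a,d,a), (a,d,b), (a,d,d), (b,a,e), (b,a,h), (b,h,a), (c,g,h), (c,h,g), (d,f,f), (e,a,e), … and 27 more.
Total: 39.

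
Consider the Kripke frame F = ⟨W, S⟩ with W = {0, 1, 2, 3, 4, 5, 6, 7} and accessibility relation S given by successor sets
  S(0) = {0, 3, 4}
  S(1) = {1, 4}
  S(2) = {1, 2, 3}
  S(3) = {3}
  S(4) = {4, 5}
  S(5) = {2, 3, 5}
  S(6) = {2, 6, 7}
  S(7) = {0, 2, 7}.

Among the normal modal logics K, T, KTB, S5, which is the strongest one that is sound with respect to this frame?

T

Reflexive (axiom T): yes — every world is S-related to itself.
Symmetric (axiom B): no — 0 S 3 but not 3 S 0.
Euclidean (axiom 5): no — 0 S 3 and 0 S 4, but not 3 S 4.
So F validates K, T; KTB would additionally require S to be symmetric. The strongest is T.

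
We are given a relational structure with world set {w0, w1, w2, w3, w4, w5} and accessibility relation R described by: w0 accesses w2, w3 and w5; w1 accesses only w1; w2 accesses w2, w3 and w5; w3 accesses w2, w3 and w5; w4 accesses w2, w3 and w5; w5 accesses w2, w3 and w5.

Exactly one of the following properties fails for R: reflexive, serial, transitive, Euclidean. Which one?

Reflexive: no — w0 is not related to itself.
Serial: yes — every world has a successor (e.g. w0 R w2).
Transitive: yes — every two-step R-path is closed by a direct edge.
Euclidean: yes — any two successors of a common world are R-related.
Only reflexive fails.

reflexive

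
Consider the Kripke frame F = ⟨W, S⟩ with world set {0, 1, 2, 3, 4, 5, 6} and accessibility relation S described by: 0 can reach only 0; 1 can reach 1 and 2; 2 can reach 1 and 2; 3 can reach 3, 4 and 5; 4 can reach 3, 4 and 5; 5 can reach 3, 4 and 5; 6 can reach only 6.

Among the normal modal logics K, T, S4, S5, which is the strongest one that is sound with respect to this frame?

Reflexive (axiom T): yes — every world is S-related to itself.
Transitive (axiom 4): yes — every two-step S-path is closed by a direct edge.
Euclidean (axiom 5): yes — any two successors of a common world are S-related.
So F validates K, T, S4, S5. The strongest is S5.

S5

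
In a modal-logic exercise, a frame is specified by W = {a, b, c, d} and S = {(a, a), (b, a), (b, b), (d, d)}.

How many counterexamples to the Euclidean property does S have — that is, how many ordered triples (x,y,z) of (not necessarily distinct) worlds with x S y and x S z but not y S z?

1

Enumerating: (b,a,b).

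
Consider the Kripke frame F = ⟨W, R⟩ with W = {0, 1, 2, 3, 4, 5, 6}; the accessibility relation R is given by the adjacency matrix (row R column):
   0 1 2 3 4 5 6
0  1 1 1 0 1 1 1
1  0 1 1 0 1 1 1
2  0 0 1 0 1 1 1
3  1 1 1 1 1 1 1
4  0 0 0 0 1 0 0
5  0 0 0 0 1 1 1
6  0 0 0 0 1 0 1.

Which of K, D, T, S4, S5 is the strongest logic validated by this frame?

S4

Serial (axiom D): yes — every world has a successor (e.g. 0 R 0).
Reflexive (axiom T): yes — every world is R-related to itself.
Transitive (axiom 4): yes — every two-step R-path is closed by a direct edge.
Euclidean (axiom 5): no — 0 R 2 and 0 R 1, but not 2 R 1.
So F validates K, D, T, S4; S5 would additionally require R to be Euclidean. The strongest is S4.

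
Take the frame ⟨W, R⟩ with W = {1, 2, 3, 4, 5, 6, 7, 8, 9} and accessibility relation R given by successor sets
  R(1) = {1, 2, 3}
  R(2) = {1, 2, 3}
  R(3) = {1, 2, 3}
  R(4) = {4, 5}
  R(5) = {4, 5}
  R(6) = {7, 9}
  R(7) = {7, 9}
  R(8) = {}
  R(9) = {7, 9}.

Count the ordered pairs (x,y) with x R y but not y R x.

Enumerating: (6,7), (6,9).

2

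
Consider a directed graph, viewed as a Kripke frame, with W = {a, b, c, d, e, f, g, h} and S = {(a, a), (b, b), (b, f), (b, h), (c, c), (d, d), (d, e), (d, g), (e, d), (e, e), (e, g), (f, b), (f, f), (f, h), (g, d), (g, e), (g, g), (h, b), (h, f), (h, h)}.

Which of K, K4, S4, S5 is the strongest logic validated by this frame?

Transitive (axiom 4): yes — every two-step S-path is closed by a direct edge.
Reflexive (axiom T): yes — every world is S-related to itself.
Euclidean (axiom 5): yes — any two successors of a common world are S-related.
So F validates K, K4, S4, S5. The strongest is S5.

S5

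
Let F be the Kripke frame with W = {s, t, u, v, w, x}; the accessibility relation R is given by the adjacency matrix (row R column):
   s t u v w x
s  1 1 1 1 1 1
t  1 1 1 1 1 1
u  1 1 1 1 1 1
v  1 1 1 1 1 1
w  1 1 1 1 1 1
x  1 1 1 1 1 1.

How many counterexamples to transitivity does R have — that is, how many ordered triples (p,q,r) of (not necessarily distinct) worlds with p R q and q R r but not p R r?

0

R is transitive; there are no such tuples.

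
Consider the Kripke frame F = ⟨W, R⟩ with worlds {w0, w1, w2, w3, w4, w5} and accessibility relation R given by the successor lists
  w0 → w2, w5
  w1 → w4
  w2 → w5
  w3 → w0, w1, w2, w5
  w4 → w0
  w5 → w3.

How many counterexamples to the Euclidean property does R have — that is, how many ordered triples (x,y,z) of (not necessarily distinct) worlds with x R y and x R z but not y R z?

Enumerating: (w0,w2,w2), (w0,w5,w2), (w0,w5,w5), (w1,w4,w4), (w2,w5,w5), (w3,w0,w0), (w3,w0,w1), (w3,w1,w0), (w3,w1,w1), (w3,w1,w2), (w3,w1,w5), (w3,w2,w0), … and 8 more.
Total: 20.

20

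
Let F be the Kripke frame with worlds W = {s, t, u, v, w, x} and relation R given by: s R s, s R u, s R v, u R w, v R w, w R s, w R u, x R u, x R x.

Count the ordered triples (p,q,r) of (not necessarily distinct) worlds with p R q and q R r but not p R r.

9

Enumerating: (s,u,w), (s,v,w), (u,w,s), (u,w,u), (v,w,s), (v,w,u), (w,s,v), (w,u,w), (x,u,w).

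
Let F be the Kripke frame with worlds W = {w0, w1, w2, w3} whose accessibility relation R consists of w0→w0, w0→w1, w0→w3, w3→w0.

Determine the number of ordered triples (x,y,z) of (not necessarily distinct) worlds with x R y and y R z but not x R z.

2

Enumerating: (w3,w0,w1), (w3,w0,w3).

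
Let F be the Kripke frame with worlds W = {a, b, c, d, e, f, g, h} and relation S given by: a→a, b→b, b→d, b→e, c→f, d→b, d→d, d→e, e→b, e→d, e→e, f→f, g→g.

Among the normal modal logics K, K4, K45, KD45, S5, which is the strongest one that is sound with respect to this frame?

K45

Transitive (axiom 4): yes — every two-step S-path is closed by a direct edge.
Euclidean (axiom 5): yes — any two successors of a common world are S-related.
Serial (axiom D): no — h has no S-successor.
Reflexive (axiom T): no — c is not related to itself.
So F validates K, K4, K45; KD45 would additionally require S to be serial. The strongest is K45.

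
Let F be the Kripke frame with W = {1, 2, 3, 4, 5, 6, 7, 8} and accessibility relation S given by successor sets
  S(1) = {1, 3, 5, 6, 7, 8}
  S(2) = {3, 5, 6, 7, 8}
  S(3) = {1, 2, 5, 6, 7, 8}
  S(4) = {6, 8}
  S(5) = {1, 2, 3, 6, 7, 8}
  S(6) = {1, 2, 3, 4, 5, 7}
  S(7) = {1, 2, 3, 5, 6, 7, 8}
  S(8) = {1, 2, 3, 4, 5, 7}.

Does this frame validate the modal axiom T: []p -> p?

No

By correspondence theory, T is valid on a frame iff S is reflexive.
Reflexive: no — 2 is not related to itself.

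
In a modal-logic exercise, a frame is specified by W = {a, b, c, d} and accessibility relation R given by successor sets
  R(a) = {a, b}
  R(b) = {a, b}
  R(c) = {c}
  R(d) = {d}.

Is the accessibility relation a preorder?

Yes

Reflexive: yes — every world is R-related to itself.
Transitive: yes — every two-step R-path is closed by a direct edge.
So R is a preorder.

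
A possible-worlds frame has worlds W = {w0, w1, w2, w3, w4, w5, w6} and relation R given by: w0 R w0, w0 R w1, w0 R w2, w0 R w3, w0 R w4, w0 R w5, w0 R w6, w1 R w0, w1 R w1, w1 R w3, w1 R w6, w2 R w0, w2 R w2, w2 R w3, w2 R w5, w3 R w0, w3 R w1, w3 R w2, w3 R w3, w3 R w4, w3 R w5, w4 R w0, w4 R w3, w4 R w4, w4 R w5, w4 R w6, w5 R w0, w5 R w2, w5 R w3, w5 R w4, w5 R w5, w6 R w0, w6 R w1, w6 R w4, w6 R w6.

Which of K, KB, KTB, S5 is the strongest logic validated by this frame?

Symmetric (axiom B): yes — every pair in R has its reverse in R.
Reflexive (axiom T): yes — every world is R-related to itself.
Euclidean (axiom 5): no — w0 R w1 and w0 R w2, but not w1 R w2.
So F validates K, KB, KTB; S5 would additionally require R to be Euclidean. The strongest is KTB.

KTB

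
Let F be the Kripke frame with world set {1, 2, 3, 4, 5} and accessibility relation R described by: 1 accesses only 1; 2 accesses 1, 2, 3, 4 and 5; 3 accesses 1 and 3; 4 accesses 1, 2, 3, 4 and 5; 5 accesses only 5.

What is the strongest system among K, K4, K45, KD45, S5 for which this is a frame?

K4

Transitive (axiom 4): yes — every two-step R-path is closed by a direct edge.
Euclidean (axiom 5): no — 2 R 1 and 2 R 3, but not 1 R 3.
Serial (axiom D): yes — every world has a successor (e.g. 1 R 1).
Reflexive (axiom T): yes — every world is R-related to itself.
So F validates K, K4; K45 would additionally require R to be Euclidean. The strongest is K4.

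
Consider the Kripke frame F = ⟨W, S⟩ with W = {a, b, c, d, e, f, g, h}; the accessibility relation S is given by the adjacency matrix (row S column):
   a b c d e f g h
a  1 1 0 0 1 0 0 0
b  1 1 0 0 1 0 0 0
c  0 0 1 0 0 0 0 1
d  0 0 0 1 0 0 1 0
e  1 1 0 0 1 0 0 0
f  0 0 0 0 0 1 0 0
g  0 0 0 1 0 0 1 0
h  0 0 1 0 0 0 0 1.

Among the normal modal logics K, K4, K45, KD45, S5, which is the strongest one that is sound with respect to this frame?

S5

Transitive (axiom 4): yes — every two-step S-path is closed by a direct edge.
Euclidean (axiom 5): yes — any two successors of a common world are S-related.
Serial (axiom D): yes — every world has a successor (e.g. a S a).
Reflexive (axiom T): yes — every world is S-related to itself.
So F validates K, K4, K45, KD45, S5. The strongest is S5.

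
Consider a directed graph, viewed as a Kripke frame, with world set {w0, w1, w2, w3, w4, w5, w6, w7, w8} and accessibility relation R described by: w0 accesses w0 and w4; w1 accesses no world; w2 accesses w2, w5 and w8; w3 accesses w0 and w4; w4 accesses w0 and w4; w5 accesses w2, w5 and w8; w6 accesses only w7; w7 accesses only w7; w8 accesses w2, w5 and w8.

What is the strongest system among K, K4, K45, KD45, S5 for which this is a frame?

K45

Transitive (axiom 4): yes — every two-step R-path is closed by a direct edge.
Euclidean (axiom 5): yes — any two successors of a common world are R-related.
Serial (axiom D): no — w1 has no R-successor.
Reflexive (axiom T): no — w1 is not related to itself.
So F validates K, K4, K45; KD45 would additionally require R to be serial. The strongest is K45.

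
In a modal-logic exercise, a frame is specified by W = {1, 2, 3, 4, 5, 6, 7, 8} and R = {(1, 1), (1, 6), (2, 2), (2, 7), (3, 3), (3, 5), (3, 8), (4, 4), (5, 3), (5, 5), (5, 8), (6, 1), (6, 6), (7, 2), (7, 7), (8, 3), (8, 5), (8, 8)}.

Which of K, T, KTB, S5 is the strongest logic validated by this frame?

S5

Reflexive (axiom T): yes — every world is R-related to itself.
Symmetric (axiom B): yes — every pair in R has its reverse in R.
Euclidean (axiom 5): yes — any two successors of a common world are R-related.
So F validates K, T, KTB, S5. The strongest is S5.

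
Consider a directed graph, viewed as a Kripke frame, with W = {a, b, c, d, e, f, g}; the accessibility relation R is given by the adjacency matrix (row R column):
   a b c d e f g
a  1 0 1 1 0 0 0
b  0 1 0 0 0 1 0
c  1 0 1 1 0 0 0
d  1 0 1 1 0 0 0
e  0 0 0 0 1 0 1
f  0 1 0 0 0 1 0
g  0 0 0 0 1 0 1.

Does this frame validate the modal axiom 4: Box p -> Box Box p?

Axiom 4 corresponds to the accessibility relation being transitive.
Transitive: yes — every two-step R-path is closed by a direct edge.

Yes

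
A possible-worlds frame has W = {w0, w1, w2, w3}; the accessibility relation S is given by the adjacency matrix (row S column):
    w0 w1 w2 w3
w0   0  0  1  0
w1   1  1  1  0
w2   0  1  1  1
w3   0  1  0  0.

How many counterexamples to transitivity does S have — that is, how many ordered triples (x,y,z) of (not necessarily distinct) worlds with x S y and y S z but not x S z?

Enumerating: (w0,w2,w1), (w0,w2,w3), (w1,w2,w3), (w2,w1,w0), (w3,w1,w0), (w3,w1,w2).

6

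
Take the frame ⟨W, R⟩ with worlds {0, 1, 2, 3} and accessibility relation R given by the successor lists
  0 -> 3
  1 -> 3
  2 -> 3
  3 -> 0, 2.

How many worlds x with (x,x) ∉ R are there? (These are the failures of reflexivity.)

Enumerating: 0, 1, 2, 3.

4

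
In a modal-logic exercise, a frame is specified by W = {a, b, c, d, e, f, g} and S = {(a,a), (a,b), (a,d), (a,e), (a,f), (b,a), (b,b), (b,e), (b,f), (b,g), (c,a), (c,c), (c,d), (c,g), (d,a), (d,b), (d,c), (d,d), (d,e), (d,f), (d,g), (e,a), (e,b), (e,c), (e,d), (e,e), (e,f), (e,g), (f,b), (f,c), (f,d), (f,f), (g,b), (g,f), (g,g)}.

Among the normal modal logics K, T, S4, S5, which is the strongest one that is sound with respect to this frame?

Reflexive (axiom T): yes — every world is S-related to itself.
Transitive (axiom 4): no — a S b and b S g, but not a S g.
Euclidean (axiom 5): no — a S b and a S d, but not b S d.
So F validates K, T; S4 would additionally require S to be transitive. The strongest is T.

T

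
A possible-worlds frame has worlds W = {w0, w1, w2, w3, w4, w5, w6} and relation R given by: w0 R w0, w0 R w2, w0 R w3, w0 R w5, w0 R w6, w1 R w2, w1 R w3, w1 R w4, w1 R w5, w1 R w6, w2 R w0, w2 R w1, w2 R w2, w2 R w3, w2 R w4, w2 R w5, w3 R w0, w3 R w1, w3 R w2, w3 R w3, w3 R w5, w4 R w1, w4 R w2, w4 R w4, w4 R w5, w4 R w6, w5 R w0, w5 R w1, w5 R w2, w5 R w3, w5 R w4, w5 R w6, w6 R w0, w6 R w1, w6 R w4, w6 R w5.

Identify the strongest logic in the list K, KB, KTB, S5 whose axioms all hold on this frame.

Symmetric (axiom B): yes — every pair in R has its reverse in R.
Reflexive (axiom T): no — w1 is not related to itself.
Euclidean (axiom 5): no — w0 R w2 and w0 R w6, but not w2 R w6.
So F validates K, KB; KTB would additionally require R to be reflexive. The strongest is KB.

KB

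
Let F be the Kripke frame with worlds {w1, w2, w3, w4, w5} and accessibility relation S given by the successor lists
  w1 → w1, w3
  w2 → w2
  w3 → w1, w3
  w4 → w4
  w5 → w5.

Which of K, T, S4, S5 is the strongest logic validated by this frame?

Reflexive (axiom T): yes — every world is S-related to itself.
Transitive (axiom 4): yes — every two-step S-path is closed by a direct edge.
Euclidean (axiom 5): yes — any two successors of a common world are S-related.
So F validates K, T, S4, S5. The strongest is S5.

S5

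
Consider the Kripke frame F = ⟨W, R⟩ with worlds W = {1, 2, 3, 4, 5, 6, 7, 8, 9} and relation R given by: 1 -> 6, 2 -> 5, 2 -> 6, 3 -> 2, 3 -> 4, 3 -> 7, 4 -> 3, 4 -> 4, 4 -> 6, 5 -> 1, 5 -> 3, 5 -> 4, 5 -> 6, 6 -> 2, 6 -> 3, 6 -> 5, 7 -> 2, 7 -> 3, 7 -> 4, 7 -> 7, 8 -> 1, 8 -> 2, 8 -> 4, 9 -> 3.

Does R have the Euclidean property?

Euclidean: no — 3 R 2 and 3 R 4, but not 2 R 4.

No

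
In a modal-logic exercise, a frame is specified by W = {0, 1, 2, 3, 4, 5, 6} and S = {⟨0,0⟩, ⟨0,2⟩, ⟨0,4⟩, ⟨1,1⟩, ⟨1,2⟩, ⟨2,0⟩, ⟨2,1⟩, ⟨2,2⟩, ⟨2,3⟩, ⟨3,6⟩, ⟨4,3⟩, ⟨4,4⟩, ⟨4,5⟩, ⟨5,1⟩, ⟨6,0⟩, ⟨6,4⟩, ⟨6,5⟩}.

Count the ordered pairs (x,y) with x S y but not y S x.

9

Enumerating: (0,4), (2,3), (3,6), (4,3), (4,5), (5,1), (6,0), (6,4), (6,5).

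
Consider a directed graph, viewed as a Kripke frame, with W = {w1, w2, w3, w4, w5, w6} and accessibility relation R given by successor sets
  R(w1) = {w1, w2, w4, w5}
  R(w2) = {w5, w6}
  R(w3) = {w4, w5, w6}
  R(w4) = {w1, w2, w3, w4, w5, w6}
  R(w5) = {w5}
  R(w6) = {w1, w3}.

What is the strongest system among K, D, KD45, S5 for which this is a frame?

Serial (axiom D): yes — every world has a successor (e.g. w1 R w1).
Euclidean (axiom 5): no — w1 R w2 and w1 R w4, but not w2 R w4.
Transitive (axiom 4): no — w1 R w2 and w2 R w6, but not w1 R w6.
Reflexive (axiom T): no — w2 is not related to itself.
So F validates K, D; KD45 would additionally require R to be Euclidean and transitive. The strongest is D.

D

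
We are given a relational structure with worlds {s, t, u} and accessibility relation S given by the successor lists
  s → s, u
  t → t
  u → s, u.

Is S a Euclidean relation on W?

Yes

Euclidean: yes — any two successors of a common world are S-related.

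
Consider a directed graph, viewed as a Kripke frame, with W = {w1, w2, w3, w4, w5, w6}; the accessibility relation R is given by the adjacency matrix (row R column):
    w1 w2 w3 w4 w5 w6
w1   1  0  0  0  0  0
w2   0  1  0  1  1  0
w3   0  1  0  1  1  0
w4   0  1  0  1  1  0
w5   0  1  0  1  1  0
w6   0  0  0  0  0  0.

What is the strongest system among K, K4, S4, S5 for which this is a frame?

Transitive (axiom 4): yes — every two-step R-path is closed by a direct edge.
Reflexive (axiom T): no — w3 is not related to itself.
Euclidean (axiom 5): yes — any two successors of a common world are R-related.
So F validates K, K4; S4 would additionally require R to be reflexive. The strongest is K4.

K4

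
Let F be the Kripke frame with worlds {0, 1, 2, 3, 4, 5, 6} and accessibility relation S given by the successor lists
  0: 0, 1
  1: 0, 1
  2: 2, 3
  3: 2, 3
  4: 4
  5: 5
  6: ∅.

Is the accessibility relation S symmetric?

Yes

Symmetric: yes — every pair in S has its reverse in S.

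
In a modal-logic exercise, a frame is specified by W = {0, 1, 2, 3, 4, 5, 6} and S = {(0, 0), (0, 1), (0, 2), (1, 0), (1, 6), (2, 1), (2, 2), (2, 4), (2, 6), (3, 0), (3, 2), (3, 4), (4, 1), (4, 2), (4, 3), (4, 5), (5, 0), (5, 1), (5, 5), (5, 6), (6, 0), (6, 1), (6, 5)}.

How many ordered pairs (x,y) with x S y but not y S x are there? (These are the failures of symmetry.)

Enumerating: (0,2), (2,1), (2,6), (3,0), (3,2), (4,1), (4,5), (5,0), (5,1), (6,0).

10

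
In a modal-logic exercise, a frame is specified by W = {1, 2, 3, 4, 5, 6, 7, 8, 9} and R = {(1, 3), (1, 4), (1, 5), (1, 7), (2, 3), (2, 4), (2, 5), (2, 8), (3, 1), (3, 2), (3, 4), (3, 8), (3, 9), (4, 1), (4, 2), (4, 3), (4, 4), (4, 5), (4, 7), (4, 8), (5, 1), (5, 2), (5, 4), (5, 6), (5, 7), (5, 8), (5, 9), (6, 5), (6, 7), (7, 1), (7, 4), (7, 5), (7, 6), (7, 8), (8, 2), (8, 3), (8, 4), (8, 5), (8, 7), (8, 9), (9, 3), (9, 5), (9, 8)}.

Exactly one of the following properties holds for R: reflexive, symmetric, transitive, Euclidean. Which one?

symmetric

Reflexive: no — 1 is not related to itself.
Symmetric: yes — every pair in R has its reverse in R.
Transitive: no — 1 R 3 and 3 R 2, but not 1 R 2.
Euclidean: no — 1 R 3 and 1 R 5, but not 3 R 5.
Only symmetric holds.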